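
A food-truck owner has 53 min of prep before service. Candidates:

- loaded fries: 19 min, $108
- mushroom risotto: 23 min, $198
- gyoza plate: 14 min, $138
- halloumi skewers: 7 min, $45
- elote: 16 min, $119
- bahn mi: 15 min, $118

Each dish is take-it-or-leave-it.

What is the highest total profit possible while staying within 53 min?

By profit per min: gyoza plate 9.86, mushroom risotto 8.61, bahn mi 7.87 lead.
The ratio heuristic lands on mushroom risotto + gyoza plate + bahn mi (454) but leaves 1 min idle.
Replace bahn mi with elote: the trade gains 1 net, giving 455 at 53 min.
That's the maximum — no swap from here does better than 455.

455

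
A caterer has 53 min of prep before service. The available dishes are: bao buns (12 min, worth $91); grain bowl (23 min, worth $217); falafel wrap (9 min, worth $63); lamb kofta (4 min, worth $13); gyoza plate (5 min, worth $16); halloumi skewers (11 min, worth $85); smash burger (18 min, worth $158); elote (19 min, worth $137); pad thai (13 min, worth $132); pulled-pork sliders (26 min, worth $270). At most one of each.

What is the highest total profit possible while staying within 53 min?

By profit per min: pulled-pork sliders 10.38, pad thai 10.15, grain bowl 9.43 lead.
Taking the top-ratio dishes first gives halloumi skewers + pad thai + pulled-pork sliders for 487 (50 min).
Replace halloumi skewers and pad thai with grain bowl + lamb kofta: the trade gains 13 net, giving 500 at 53 min.
That's the maximum — no swap from here does better than 500.

500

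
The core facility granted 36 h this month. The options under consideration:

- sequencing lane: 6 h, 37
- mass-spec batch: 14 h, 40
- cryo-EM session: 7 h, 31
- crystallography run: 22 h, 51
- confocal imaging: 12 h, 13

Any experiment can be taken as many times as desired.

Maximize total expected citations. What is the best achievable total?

222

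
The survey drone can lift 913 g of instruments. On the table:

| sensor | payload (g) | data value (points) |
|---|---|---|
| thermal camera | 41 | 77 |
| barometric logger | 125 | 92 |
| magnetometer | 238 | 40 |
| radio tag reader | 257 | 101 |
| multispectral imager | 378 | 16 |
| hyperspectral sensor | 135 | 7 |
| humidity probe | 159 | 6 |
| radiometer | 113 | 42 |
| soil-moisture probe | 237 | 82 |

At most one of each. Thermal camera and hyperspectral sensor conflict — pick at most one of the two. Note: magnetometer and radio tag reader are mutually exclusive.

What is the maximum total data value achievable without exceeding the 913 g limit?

394

Thermal camera + barometric logger + radio tag reader + radiometer + soil-moisture probe uses 773 of the 913 g and totals 394.
An exhaustive check of the 512 subsets confirms 394.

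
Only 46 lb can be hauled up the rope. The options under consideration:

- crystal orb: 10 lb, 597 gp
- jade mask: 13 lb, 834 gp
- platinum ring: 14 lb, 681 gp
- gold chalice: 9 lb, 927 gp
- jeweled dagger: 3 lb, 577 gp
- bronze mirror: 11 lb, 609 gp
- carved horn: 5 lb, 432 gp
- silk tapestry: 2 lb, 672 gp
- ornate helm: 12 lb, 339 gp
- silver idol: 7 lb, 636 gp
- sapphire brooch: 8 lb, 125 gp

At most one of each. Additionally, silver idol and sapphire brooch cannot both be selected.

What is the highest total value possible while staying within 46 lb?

4255

Ranking by ratio (value/lb): silk tapestry 336.00, jeweled dagger 192.33, gold chalice 103.00.
The ratio heuristic lands on jade mask + gold chalice + jeweled dagger + carved horn + silk tapestry + silver idol (4078) but leaves 7 lb idle.
The 5 lb tied up in carved horn is better spent on bronze mirror — total rises to 4255 (45 lb).
Runner-up crystal orb + jade mask + gold chalice + jeweled dagger + silk tapestry + silver idol tops out at 4243.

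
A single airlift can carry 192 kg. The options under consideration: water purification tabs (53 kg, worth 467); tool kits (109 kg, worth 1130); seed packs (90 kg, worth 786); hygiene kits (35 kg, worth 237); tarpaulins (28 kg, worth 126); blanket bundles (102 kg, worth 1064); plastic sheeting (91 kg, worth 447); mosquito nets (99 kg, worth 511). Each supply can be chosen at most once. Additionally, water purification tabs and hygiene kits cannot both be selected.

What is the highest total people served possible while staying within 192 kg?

1850

By people served per kg: blanket bundles 10.43, tool kits 10.37, water purification tabs 8.81 lead.
Best packing: seed packs + blanket bundles — 192 kg, 1850 total.
Nothing else feasible within 192 kg beats 1850.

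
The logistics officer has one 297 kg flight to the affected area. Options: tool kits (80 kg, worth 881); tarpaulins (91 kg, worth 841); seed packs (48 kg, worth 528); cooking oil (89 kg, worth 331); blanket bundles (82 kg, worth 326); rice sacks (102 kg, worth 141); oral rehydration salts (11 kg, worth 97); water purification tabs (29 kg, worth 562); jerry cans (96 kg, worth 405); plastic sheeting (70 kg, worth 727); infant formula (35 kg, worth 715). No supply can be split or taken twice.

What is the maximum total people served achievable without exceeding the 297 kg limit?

3624

Greedy by ratio would take tool kits + seed packs + oral rehydration salts + water purification tabs + plastic sheeting + infant formula: 273 kg used, total 3510.
Dropping plastic sheeting frees 70 kg; slotting in tarpaulins (91 kg) lifts the total to 3624 at 294 kg.
No other feasible combination exceeds 3624.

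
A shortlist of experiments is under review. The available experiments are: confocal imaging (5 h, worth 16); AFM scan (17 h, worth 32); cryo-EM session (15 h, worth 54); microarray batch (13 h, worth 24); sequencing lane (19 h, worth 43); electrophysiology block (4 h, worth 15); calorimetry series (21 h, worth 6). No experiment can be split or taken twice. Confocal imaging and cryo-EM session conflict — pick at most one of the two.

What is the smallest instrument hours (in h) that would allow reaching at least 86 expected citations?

Need the lightest bundle worth ≥ 86.
AFM scan + cryo-EM session: 86 expected citations at 32 h.
No combination under 32 h hits 86.

32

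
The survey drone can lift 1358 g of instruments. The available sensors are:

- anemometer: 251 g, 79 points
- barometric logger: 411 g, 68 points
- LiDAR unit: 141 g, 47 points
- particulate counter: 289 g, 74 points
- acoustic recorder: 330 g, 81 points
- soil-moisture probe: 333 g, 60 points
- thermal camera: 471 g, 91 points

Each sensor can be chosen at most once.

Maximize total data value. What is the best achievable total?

341

Ranking by ratio (data value/g): LiDAR unit 0.33, anemometer 0.31, particulate counter 0.26.
Taking anemometer + LiDAR unit + particulate counter + acoustic recorder + soil-moisture probe: 1344 g used, 341 in data value.
Runner-up anemometer + particulate counter + acoustic recorder + thermal camera tops out at 325.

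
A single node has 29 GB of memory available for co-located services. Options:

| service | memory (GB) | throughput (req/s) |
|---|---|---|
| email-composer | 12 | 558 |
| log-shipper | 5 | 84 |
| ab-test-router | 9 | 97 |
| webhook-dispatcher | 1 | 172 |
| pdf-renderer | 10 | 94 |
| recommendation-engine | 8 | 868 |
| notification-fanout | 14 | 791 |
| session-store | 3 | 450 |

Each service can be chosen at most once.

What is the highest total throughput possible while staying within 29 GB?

By throughput per GB: webhook-dispatcher 172.00, session-store 150.00, recommendation-engine 108.50 lead.
The ratio ordering already packs tightly: webhook-dispatcher + recommendation-engine + notification-fanout + session-store, 26 GB, 2281.
Next best is email-composer + log-shipper + webhook-dispatcher + recommendation-engine + session-store at 2132 (29 GB) — short by 149.

2281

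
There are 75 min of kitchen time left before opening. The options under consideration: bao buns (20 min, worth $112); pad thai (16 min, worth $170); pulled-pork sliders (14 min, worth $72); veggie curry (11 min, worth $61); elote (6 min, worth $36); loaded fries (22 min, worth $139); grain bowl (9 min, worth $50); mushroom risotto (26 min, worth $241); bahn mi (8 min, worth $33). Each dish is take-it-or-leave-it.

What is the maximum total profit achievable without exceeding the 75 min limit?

The ratio heuristic lands on pad thai + elote + loaded fries + mushroom risotto (586) but leaves 5 min idle.
Dropping elote frees 6 min; slotting in veggie curry (11 min) lifts the total to 611 at 75 min.
The closest alternative, pad thai + loaded fries + grain bowl + mushroom risotto, reaches only 600.

611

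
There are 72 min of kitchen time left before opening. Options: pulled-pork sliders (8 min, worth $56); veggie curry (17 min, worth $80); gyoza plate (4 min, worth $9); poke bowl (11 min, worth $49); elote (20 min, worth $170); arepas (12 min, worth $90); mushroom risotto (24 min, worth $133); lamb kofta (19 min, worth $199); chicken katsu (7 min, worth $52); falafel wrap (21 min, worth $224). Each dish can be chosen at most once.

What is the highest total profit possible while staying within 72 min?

683

Density check — falafel wrap 10.67, lamb kofta 10.47, elote 8.50 are the best per min.
The ratio ordering already packs tightly: elote + arepas + lamb kofta + falafel wrap, 72 min, 683.
Runner-up pulled-pork sliders + gyoza plate + elote + lamb kofta + falafel wrap tops out at 658.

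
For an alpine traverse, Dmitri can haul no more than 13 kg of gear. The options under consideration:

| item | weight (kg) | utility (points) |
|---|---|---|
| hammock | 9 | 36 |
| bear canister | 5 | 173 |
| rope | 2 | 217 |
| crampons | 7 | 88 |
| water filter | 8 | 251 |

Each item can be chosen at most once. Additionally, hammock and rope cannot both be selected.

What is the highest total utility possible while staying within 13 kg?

Density check — rope 108.50, bear canister 34.60, water filter 31.38, crampons 12.57 are the best per kg.
The ratio heuristic lands on bear canister + rope (390) but leaves 6 kg idle.
The 5 kg tied up in bear canister is better spent on water filter — total rises to 468 (10 kg).
No other feasible combination exceeds 468.

468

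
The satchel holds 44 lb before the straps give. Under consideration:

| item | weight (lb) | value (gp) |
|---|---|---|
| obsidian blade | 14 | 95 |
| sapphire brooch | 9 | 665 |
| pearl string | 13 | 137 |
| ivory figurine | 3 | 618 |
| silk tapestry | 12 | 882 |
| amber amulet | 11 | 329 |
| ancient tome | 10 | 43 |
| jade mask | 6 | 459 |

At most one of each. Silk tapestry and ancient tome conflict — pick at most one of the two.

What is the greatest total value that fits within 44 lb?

The ratio ordering already packs tightly: sapphire brooch + ivory figurine + silk tapestry + amber amulet + jade mask, 41 lb, 2953.
Runner-up sapphire brooch + pearl string + ivory figurine + silk tapestry + jade mask tops out at 2761.

2953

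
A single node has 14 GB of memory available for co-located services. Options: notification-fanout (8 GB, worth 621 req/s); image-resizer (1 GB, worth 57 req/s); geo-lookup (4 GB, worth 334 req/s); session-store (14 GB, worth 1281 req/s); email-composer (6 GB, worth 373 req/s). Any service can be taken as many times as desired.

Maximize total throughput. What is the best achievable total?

The ratio ordering already packs tightly: session-store, 14 GB, 1281.

1281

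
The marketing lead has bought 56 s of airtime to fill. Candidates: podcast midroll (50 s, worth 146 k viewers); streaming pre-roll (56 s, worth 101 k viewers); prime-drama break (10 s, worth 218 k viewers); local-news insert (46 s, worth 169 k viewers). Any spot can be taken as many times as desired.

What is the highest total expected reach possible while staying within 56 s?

1090

Taking 5×prime-drama break: 50 s used, 1090 in expected reach.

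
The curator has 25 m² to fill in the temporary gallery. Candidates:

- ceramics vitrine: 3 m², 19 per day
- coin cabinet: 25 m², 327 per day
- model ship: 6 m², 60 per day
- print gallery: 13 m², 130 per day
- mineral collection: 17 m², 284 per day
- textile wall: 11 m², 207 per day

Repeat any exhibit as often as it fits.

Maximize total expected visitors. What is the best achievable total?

433

Best packing: ceramics vitrine + 2×textile wall — 25 m², 433 total.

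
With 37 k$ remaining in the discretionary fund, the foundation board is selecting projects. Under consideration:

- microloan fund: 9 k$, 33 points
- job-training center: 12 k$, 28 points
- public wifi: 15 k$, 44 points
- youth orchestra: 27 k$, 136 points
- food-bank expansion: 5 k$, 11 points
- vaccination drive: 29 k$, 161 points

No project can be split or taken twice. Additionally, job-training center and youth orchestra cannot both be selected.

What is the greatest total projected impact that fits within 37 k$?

By projected impact per k$: vaccination drive 5.55, youth orchestra 5.04, microloan fund 3.67 lead.
Best packing: food-bank expansion + vaccination drive — 34 k$, 172 total.
No other feasible combination exceeds 172.

172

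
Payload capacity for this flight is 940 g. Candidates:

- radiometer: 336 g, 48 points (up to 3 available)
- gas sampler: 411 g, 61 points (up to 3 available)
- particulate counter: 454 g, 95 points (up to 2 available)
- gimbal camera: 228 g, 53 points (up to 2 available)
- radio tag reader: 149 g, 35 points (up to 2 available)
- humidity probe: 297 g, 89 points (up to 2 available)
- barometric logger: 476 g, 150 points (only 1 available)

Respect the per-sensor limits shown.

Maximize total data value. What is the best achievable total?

Density check — barometric logger 0.32, humidity probe 0.30, radio tag reader 0.23, gimbal camera 0.23 are the best per g.
Best packing: radio tag reader + humidity probe + barometric logger — 922 g, 274 total.
Every other selection either busts 940 g or exceeds an availability limit or fails to beat 274.

274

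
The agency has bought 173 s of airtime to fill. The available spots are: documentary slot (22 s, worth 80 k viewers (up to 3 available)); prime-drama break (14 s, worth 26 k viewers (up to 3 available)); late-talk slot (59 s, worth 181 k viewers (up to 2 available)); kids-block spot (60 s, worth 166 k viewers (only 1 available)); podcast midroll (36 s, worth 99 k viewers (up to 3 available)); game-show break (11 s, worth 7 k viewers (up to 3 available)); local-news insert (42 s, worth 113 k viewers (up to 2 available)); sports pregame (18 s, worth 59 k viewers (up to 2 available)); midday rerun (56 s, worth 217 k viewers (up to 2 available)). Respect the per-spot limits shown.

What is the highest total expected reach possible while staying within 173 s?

632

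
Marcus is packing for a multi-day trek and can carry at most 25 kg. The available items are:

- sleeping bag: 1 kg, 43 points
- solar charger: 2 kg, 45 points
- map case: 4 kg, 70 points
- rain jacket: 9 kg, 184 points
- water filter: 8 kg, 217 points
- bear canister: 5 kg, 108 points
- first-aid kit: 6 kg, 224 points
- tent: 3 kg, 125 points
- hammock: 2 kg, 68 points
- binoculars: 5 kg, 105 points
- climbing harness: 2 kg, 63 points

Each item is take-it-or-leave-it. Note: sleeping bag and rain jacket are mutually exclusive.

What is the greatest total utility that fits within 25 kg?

785

By utility per kg: sleeping bag 43.00, tent 41.67, first-aid kit 37.33 lead.
Sleeping bag + water filter + bear canister + first-aid kit + tent + hammock uses 25 of the 25 kg and totals 785.
Sleeping bag + solar charger + water filter + first-aid kit + tent + hammock + climbing harness (24 kg) also reaches 785 — a tie, but nothing goes higher.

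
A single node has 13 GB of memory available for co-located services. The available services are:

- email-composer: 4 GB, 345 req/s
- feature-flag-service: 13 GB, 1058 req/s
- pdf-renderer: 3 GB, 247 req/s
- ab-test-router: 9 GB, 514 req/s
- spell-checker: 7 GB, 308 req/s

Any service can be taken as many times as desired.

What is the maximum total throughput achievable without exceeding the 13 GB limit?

1086

Filling by ratio: 3×email-composer for 1035, with 1 GB left unused.
The 8 GB tied up in 2×email-composer is better spent on 3×pdf-renderer — total rises to 1086 (13 GB).
Every other selection either busts 13 GB or fails to beat 1086.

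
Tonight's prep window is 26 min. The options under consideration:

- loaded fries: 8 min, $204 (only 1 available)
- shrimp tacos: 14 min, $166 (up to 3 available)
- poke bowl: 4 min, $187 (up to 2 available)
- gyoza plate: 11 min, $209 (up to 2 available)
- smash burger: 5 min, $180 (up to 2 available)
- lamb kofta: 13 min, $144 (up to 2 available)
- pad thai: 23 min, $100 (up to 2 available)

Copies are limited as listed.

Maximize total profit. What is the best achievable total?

938

The ratio ordering already packs tightly: loaded fries + 2×poke bowl + 2×smash burger, 26 min, 938.
That's the maximum — no swap from here does better than 938.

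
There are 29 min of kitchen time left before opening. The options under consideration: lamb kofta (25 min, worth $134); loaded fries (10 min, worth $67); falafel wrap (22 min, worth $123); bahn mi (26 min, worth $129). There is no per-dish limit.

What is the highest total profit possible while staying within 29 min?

Density check — loaded fries 6.70, falafel wrap 5.59, lamb kofta 5.36 are the best per min.
Lamb kofta uses 25 of the 29 min and totals 134.
That's the maximum — no swap from here does better than 134.

134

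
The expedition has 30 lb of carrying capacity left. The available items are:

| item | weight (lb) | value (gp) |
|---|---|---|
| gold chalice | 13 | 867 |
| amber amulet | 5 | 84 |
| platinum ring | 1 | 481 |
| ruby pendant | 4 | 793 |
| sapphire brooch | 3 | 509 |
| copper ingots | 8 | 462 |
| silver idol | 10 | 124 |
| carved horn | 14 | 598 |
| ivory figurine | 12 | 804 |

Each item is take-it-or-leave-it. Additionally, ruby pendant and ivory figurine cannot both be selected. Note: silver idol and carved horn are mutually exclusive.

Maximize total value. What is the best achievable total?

3112

Gold chalice + platinum ring + ruby pendant + sapphire brooch + copper ingots uses 29 of the 30 lb and totals 3112.
The closest alternative, platinum ring + ruby pendant + sapphire brooch + copper ingots + carved horn, reaches only 2843.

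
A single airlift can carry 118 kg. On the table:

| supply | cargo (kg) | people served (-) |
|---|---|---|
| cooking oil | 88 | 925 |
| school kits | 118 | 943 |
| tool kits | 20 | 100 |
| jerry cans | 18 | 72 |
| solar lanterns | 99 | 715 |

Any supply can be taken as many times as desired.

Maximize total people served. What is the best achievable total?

1025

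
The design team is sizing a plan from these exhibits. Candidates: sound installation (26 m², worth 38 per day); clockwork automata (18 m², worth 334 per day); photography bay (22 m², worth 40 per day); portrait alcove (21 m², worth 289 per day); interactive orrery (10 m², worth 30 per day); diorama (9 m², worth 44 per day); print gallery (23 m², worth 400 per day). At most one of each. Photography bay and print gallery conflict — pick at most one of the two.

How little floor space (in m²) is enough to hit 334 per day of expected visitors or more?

Minimise m² subject to total expected visitors ≥ 334.
Taking clockwork automata gives 334 (≥ 334) for 18 m².
Any bundle with less than 18 m² falls short of 334.

18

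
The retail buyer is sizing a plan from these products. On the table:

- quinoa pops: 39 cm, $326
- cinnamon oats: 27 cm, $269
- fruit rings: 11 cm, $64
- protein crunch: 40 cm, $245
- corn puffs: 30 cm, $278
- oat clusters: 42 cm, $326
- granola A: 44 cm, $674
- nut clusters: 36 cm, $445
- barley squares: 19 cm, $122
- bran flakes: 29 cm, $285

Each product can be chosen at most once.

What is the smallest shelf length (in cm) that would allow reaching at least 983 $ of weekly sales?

Need the lightest bundle worth ≥ 983.
Taking granola A + nut clusters gives 1119 (≥ 983) for 80 cm.
Any bundle with less than 80 cm falls short of 983.

80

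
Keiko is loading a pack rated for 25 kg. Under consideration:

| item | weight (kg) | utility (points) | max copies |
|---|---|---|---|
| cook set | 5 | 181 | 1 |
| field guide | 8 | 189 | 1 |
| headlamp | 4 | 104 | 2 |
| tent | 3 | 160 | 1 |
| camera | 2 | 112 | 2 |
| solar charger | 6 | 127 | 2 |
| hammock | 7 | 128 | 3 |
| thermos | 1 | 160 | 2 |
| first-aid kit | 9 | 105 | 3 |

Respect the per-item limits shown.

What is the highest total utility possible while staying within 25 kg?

A density-first pass picks cook set + 2×headlamp + tent + 2×camera + 2×thermos — 1093 at 22 kg.
Dropping headlamp frees 4 kg; slotting in hammock (7 kg) lifts the total to 1117 at 25 kg.
Nothing else within 25 kg beats 1117.

1117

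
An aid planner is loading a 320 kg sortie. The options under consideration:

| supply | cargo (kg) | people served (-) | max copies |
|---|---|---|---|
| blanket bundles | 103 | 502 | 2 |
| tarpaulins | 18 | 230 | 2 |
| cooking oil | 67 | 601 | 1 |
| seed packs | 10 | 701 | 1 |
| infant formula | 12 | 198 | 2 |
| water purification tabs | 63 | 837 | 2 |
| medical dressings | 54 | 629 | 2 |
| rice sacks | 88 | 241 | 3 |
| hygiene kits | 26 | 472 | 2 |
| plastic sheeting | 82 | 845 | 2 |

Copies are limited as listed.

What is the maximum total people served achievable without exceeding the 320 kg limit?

4973

Ranking by ratio (people served/kg): seed packs 70.10, hygiene kits 18.15, infant formula 16.50, water purification tabs 13.29.
Taking the top-ratio supplies first gives 2×tarpaulins + seed packs + 2×infant formula + 2×water purification tabs + medical dressings + 2×hygiene kits for 4804 (302 kg).
Dropping 2×tarpaulins frees 36 kg; slotting in medical dressings (54 kg) lifts the total to 4973 at 320 kg.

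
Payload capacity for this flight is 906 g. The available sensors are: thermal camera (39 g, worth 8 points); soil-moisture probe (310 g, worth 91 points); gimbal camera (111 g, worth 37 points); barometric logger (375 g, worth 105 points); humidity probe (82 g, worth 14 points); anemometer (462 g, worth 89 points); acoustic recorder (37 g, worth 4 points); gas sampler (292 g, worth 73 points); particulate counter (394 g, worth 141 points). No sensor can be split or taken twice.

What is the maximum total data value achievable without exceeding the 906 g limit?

283

Density check — particulate counter 0.36, gimbal camera 0.33, soil-moisture probe 0.29, barometric logger 0.28 are the best per g.
Filling by ratio: thermal camera + soil-moisture probe + gimbal camera + acoustic recorder + particulate counter for 281, with 15 g left unused.
Dropping thermal camera and soil-moisture probe and acoustic recorder frees 386 g; slotting in barometric logger (375 g) lifts the total to 283 at 880 g.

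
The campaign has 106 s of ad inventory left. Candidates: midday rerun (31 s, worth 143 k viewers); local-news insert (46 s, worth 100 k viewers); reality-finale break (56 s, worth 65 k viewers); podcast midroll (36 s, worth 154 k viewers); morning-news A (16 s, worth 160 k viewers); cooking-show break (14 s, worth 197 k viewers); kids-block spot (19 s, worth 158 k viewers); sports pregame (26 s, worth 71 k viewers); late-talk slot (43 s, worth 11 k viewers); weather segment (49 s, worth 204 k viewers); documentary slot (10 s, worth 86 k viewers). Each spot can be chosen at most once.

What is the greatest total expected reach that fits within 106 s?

Ranking by ratio (expected reach/s): cooking-show break 14.07, morning-news A 10.00, documentary slot 8.60.
Greedy by ratio would take midday rerun + morning-news A + cooking-show break + kids-block spot + documentary slot: 90 s used, total 744.
Replace midday rerun with podcast midroll: the trade gains 11 net, giving 755 at 95 s.
An exhaustive check of the 2048 subsets confirms 755.

755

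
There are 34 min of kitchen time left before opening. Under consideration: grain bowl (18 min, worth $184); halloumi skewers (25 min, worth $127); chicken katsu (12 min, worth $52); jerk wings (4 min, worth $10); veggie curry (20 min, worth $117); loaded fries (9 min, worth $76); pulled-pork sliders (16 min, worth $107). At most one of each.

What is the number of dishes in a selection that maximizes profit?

2

Best achievable profit is 291.
One optimal bundle: grain bowl + pulled-pork sliders (34 min).
All optima have 2 dishes.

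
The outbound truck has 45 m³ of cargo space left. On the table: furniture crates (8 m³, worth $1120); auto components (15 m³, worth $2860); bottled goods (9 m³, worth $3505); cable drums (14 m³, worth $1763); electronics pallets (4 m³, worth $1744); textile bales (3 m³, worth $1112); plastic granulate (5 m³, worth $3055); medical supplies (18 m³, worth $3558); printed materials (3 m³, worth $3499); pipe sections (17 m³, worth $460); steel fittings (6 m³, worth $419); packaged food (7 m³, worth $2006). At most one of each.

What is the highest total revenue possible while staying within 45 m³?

Density check — printed materials 1166.33, plastic granulate 611.00, electronics pallets 436.00 are the best per m³.
A density-first pass picks furniture crates + bottled goods + electronics pallets + textile bales + plastic granulate + printed materials + steel fittings + packaged food — 16460 at 45 m³.
Dropping furniture crates and electronics pallets and steel fittings frees 18 m³; slotting in medical supplies (18 m³) lifts the total to 16735 at 45 m³.
Every other selection either busts 45 m³ or fails to beat 16735.

16735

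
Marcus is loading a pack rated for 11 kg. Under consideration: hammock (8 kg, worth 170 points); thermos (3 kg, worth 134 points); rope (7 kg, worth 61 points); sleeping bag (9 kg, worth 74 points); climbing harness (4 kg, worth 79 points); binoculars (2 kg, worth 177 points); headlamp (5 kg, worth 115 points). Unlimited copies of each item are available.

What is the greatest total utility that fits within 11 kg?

The ratio ordering already packs tightly: 5×binoculars, 10 kg, 885.

885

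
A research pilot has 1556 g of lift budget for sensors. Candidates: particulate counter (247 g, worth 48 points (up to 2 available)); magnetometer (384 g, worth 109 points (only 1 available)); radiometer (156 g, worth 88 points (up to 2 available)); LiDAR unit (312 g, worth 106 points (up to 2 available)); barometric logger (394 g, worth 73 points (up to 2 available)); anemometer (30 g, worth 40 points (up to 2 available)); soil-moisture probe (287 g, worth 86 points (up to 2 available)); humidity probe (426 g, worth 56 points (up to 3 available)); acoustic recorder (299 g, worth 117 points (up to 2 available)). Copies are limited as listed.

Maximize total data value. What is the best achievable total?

The ratio heuristic lands on particulate counter + 2×radiometer + LiDAR unit + 2×anemometer + 2×acoustic recorder (644) but leaves 27 g idle.
Dropping particulate counter and LiDAR unit frees 559 g; slotting in 2×soil-moisture probe (574 g) lifts the total to 662 at 1544 g.

662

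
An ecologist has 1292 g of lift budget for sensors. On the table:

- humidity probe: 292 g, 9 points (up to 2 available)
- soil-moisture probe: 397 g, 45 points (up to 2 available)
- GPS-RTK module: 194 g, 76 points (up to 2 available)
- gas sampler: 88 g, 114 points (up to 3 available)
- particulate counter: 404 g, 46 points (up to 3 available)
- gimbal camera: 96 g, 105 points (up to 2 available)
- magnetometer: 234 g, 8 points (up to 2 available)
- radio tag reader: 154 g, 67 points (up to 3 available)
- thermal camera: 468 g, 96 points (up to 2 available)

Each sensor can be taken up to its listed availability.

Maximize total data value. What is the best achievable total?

Filling by ratio: GPS-RTK module + 3×gas sampler + 2×gimbal camera + 3×radio tag reader for 829, with 180 g left unused.
The 154 g tied up in radio tag reader is better spent on GPS-RTK module — total rises to 838 (1152 g).
The spare 140 g is too small for any remaining sensor, and no exchange beats 838.

838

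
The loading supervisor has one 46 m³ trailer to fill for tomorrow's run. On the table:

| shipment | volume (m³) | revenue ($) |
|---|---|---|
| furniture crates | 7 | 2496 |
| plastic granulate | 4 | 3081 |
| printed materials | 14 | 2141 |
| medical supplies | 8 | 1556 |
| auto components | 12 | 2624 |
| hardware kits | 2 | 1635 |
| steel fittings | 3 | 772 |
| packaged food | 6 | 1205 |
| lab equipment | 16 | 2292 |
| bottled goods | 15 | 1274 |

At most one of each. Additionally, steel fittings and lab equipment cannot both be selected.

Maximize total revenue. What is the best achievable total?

13369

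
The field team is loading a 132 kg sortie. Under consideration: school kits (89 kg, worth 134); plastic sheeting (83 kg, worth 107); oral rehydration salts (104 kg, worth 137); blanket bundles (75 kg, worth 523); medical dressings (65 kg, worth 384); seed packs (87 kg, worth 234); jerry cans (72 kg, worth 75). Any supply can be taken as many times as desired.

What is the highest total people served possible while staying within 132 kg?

768

Ranking by ratio (people served/kg): blanket bundles 6.97, medical dressings 5.91, seed packs 2.69.
Greedy by ratio would take blanket bundles: 75 kg used, total 523.
Dropping blanket bundles frees 75 kg; slotting in 2×medical dressings (130 kg) lifts the total to 768 at 130 kg.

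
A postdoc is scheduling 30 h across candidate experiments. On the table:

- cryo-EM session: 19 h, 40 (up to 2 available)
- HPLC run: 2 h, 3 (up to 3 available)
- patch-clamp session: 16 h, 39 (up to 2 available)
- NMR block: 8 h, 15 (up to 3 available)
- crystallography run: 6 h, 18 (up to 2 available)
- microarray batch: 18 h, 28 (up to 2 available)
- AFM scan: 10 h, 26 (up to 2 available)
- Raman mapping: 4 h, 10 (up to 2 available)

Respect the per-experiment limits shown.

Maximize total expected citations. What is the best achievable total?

The ratio ordering already packs tightly: 2×crystallography run + AFM scan + 2×Raman mapping, 30 h, 82.
That's the maximum — no swap from here does better than 82.

82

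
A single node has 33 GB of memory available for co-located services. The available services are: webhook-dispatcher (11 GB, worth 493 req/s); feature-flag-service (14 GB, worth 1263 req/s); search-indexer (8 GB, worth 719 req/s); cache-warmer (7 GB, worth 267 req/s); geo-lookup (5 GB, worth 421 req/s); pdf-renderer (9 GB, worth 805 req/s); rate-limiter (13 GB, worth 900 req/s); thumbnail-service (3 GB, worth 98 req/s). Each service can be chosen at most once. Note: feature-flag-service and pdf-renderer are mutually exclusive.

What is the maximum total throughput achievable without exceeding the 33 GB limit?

2584

Best packing: feature-flag-service + geo-lookup + rate-limiter — 32 GB, 2584 total.
The spare 1 GB is too small for any remaining service, and no feasible exchange beats 2584.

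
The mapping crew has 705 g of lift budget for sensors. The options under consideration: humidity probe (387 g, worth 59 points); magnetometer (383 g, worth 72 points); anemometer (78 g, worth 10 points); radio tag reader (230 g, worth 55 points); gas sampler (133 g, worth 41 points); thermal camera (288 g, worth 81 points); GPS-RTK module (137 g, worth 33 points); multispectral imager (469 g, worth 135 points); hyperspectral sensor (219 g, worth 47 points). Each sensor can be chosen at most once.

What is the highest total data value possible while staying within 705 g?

190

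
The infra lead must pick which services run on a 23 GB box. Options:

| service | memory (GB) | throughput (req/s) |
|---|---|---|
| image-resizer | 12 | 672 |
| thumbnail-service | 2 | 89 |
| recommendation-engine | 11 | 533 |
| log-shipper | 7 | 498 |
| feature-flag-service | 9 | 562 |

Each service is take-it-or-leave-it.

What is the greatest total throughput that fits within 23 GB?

1323

By throughput per GB: log-shipper 71.14, feature-flag-service 62.44, image-resizer 56.00 lead.
Taking the top-ratio services first gives thumbnail-service + log-shipper + feature-flag-service for 1149 (18 GB).
Replace log-shipper with image-resizer: the trade gains 174 net, giving 1323 at 23 GB.
An exhaustive check of the 32 subsets confirms 1323.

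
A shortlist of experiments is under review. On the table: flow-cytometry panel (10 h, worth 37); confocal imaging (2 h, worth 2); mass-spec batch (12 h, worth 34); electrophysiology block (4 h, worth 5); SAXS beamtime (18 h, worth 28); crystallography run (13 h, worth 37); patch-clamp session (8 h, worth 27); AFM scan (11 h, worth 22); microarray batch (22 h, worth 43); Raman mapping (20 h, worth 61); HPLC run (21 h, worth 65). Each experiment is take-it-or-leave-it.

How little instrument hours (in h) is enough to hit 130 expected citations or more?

Look for the lowest-instrument combination reaching 130.
flow-cytometry panel + confocal imaging + patch-clamp session + HPLC run: 131 expected citations at 41 h.
Below 41 h the best achievable stays under 130.

41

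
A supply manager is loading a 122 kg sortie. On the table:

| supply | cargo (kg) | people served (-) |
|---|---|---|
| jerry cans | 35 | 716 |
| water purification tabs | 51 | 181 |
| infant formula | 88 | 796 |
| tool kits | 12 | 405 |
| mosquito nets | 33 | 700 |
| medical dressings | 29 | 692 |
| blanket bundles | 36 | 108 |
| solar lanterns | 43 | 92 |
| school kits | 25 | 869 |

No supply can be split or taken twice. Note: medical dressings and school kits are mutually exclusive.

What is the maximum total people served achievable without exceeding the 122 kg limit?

2690

Taking jerry cans + tool kits + mosquito nets + school kits: 105 kg used, 2690 in people served.
Next best is jerry cans + tool kits + mosquito nets + medical dressings at 2513 (109 kg) — short by 177.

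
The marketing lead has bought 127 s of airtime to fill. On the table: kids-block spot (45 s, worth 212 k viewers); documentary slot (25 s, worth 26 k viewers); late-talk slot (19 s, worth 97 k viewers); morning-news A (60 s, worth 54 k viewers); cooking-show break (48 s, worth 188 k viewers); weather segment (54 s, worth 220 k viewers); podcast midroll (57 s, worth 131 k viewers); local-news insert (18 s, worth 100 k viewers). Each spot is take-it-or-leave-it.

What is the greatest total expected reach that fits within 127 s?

532

Filling by ratio: kids-block spot + documentary slot + late-talk slot + local-news insert for 435, with 20 s left unused.
The 44 s tied up in documentary slot and late-talk slot is better spent on weather segment — total rises to 532 (117 s).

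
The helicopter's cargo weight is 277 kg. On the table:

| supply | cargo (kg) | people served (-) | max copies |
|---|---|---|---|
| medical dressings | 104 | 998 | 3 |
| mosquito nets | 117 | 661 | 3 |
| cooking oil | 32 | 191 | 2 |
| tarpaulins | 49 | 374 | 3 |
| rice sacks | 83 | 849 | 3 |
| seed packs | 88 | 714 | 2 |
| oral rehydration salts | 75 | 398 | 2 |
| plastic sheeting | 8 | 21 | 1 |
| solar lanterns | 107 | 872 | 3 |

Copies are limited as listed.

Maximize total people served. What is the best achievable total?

Density check — rice sacks 10.23, medical dressings 9.60, solar lanterns 8.15, seed packs 8.11 are the best per kg.
Taking the top-ratio supplies first gives 3×rice sacks + plastic sheeting for 2568 (257 kg).
The 91 kg tied up in rice sacks and plastic sheeting is better spent on medical dressings — total rises to 2696 (270 kg).
Every other selection either busts 277 kg or exceeds an availability limit or fails to beat 2696.

2696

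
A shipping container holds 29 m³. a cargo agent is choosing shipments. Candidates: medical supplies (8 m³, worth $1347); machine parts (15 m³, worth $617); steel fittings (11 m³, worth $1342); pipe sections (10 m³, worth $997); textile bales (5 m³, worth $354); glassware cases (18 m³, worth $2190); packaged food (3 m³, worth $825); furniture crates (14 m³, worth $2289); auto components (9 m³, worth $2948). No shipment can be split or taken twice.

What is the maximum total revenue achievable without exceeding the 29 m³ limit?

6062

Density check — auto components 327.56, packaged food 275.00, medical supplies 168.38 are the best per m³.
A density-first pass picks medical supplies + textile bales + packaged food + auto components — 5474 at 25 m³.
The 13 m³ tied up in medical supplies and textile bales is better spent on furniture crates — total rises to 6062 (26 m³).
Next best is medical supplies + steel fittings + auto components at 5637 (28 m³) — short by 425.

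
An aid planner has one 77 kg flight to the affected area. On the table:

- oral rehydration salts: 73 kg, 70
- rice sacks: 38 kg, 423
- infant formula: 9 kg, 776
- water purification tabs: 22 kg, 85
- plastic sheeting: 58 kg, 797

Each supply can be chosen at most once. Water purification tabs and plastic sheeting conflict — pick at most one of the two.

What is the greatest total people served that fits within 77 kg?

1573

Ranking by ratio (people served/kg): infant formula 86.22, plastic sheeting 13.74, rice sacks 11.13, water purification tabs 3.86.
Best packing: infant formula + plastic sheeting — 67 kg, 1573 total.
Next best is rice sacks + infant formula + water purification tabs at 1284 (69 kg) — short by 289.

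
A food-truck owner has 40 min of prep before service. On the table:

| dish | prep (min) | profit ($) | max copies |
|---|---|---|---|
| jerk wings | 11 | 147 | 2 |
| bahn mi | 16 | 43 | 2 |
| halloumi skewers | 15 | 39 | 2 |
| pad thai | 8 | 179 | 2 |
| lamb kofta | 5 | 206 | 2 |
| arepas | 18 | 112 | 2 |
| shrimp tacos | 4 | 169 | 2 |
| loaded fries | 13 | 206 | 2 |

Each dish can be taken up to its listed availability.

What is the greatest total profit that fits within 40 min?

1135

Taking the top-ratio dishes first gives 2×pad thai + 2×lamb kofta + 2×shrimp tacos for 1108 (34 min).
Replace pad thai with loaded fries: the trade gains 27 net, giving 1135 at 39 min.
The spare 1 min is too small for any remaining dish, and no exchange beats 1135.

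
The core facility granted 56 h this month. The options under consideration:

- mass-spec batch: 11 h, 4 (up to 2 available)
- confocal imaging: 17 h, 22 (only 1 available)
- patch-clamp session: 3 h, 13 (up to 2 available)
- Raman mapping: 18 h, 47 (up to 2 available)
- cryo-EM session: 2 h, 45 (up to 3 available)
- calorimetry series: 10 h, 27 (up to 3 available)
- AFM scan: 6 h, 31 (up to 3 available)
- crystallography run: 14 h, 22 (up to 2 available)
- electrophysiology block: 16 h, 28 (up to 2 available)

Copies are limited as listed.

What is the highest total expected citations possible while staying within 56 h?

315

Greedy by ratio would take 2×patch-clamp session + 3×cryo-EM session + 2×calorimetry series + 3×AFM scan: 50 h used, total 308.
Dropping patch-clamp session and calorimetry series frees 13 h; slotting in Raman mapping (18 h) lifts the total to 315 at 55 h.
That's the maximum — no swap from here does better than 315.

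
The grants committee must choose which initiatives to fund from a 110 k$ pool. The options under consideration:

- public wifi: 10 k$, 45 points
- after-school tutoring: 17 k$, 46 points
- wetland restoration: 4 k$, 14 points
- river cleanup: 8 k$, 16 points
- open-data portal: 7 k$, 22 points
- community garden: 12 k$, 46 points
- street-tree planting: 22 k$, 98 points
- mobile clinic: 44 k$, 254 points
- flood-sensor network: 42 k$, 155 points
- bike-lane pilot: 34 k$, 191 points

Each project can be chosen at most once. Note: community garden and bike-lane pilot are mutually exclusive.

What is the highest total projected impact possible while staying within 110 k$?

Best packing: public wifi + street-tree planting + mobile clinic + bike-lane pilot — 110 k$, 588 total.
That's the maximum — no feasible swap from here does better than 588.

588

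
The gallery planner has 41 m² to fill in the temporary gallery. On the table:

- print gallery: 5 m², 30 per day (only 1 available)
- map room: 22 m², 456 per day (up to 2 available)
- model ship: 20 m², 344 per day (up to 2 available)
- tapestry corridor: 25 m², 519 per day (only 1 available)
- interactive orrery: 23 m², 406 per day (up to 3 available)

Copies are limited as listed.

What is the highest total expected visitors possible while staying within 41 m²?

688

Density check — tapestry corridor 20.76, map room 20.73, interactive orrery 17.65 are the best per m².
Greedy by ratio would take print gallery + tapestry corridor: 30 m² used, total 549.
Replace print gallery and tapestry corridor with 2×model ship: the trade gains 139 net, giving 688 at 40 m².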